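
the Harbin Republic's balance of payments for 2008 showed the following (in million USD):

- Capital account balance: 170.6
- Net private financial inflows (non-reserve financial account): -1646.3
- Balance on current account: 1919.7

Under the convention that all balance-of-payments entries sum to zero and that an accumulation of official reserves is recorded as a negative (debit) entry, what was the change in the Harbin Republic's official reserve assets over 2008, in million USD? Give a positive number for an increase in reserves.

Official reserve transactions balance = -(1919.7 + 170.6 + (-1646.3)) = -444.0
An accumulation of reserves is recorded as a debit (negative entry), so the change in the stock of reserves is the negative of that balance.
Change in official reserves = -(-444.0) = 444.0

444.0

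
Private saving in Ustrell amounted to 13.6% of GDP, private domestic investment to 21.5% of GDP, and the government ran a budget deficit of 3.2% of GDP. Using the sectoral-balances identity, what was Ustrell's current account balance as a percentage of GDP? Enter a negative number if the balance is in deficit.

By the sectoral-balances identity, CA = (S_private - I) + (T - G).
Private balance = 13.6 - 21.5 = -7.9
Government balance (T - G) = -3.2
CA = -7.9 + (-3.2) = -11.1

-11.1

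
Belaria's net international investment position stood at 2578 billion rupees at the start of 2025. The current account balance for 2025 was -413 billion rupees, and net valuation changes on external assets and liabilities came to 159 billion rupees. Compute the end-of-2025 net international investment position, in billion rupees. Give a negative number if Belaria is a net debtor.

Change in NIIP = current account + net valuation change = -413 + 159 = -254
End-of-year NIIP = 2578 + (-254) = 2324

2324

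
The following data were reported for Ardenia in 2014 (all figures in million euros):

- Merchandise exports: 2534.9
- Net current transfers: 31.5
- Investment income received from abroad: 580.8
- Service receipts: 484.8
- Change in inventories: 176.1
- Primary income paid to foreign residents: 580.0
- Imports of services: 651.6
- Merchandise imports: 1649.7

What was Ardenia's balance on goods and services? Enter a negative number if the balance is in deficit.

Goods balance = 2534.9 - 1649.7 = 885.2
Services balance = 484.8 - 651.6 = -166.8
Trade balance (goods + services) = 885.2 + (-166.8) = 718.4

718.4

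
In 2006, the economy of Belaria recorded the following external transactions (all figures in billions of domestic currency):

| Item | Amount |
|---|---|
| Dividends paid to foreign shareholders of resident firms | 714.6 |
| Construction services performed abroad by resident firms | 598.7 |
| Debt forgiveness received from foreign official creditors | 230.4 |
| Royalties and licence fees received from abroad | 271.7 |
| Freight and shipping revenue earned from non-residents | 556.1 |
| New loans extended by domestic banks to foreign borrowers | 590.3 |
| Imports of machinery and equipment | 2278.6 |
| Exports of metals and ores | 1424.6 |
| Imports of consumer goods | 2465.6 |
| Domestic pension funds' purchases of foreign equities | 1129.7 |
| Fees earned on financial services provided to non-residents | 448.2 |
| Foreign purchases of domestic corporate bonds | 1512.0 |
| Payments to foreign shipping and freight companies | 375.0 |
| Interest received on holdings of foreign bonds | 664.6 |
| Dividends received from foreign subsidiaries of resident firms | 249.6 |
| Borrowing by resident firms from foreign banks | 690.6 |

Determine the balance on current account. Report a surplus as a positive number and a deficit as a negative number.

Goods: 1424.6 - 2465.6 - 2278.6 = -3319.6
Services: 448.2 + 598.7 + 271.7 + 556.1 - 375.0 = 1499.7
Primary income: -714.6 + 249.6 + 664.6 = 199.6
Current account = (-3319.6) + 1499.7 + 199.6 = -1620.3
(Excluded from the current account — capital account: debt forgiveness received from foreign official creditors 230.4; financial account: new loans extended by domestic banks to foreign borrowers 590.3, domestic pension funds' purchases of foreign equities 1129.7, foreign purchases of domestic corporate bonds 1512.0, borrowing by resident firms from foreign banks 690.6.)

-1620.3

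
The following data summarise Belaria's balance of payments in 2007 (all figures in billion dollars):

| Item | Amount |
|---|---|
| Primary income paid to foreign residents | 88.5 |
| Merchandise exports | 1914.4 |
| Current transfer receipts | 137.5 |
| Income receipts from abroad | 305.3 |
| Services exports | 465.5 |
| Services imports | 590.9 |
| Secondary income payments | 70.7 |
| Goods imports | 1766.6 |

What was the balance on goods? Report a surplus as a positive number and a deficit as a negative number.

Goods balance = 1914.4 - 1766.6 = 147.8

147.8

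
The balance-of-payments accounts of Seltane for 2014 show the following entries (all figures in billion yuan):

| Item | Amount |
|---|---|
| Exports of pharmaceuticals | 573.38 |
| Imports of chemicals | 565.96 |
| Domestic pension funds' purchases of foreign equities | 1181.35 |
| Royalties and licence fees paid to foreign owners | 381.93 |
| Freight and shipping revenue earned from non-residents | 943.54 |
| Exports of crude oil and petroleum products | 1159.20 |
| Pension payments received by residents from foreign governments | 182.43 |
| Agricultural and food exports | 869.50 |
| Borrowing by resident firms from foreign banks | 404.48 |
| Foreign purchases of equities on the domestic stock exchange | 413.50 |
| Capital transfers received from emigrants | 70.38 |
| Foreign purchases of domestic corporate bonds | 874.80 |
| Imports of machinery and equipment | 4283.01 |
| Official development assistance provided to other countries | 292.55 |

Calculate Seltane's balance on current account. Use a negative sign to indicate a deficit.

Goods: 573.38 - 565.96 - 4283.01 + 1159.20 + 869.50 = -2246.89
Services: 943.54 - 381.93 = 561.61
Secondary income: 182.43 - 292.55 = -110.12
Current account = (-2246.89) + 561.61 + (-110.12) = -1795.40
(Excluded from the current account — financial account: domestic pension funds' purchases of foreign equities 1181.35, borrowing by resident firms from foreign banks 404.48, foreign purchases of equities on the domestic stock exchange 413.50, foreign purchases of domestic corporate bonds 874.80; capital account: capital transfers received from emigrants 70.38.)

-1795.40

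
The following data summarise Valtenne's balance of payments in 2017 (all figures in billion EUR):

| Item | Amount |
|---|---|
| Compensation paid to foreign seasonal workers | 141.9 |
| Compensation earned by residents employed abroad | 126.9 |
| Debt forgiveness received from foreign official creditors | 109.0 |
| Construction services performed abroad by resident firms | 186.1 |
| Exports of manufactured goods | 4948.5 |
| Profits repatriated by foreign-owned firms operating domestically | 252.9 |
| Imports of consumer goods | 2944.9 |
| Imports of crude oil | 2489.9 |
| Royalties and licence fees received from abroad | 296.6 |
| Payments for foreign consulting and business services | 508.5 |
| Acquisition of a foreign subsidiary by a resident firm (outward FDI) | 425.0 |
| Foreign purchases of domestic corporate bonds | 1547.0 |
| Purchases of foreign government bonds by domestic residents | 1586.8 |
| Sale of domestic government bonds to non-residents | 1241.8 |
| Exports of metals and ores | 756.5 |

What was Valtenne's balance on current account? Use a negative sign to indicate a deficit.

Goods: -2489.9 + 756.5 + 4948.5 - 2944.9 = 270.2
Services: 296.6 - 508.5 + 186.1 = -25.8
Primary income: -252.9 + 126.9 - 141.9 = -267.9
Current account = 270.2 + (-25.8) + (-267.9) = -23.5
(Excluded from the current account — capital account: debt forgiveness received from foreign official creditors 109.0; financial account: acquisition of a foreign subsidiary by a resident firm (outward FDI) 425.0, foreign purchases of domestic corporate bonds 1547.0, purchases of foreign government bonds by domestic residents 1586.8, sale of domestic government bonds to non-residents 1241.8.)

-23.5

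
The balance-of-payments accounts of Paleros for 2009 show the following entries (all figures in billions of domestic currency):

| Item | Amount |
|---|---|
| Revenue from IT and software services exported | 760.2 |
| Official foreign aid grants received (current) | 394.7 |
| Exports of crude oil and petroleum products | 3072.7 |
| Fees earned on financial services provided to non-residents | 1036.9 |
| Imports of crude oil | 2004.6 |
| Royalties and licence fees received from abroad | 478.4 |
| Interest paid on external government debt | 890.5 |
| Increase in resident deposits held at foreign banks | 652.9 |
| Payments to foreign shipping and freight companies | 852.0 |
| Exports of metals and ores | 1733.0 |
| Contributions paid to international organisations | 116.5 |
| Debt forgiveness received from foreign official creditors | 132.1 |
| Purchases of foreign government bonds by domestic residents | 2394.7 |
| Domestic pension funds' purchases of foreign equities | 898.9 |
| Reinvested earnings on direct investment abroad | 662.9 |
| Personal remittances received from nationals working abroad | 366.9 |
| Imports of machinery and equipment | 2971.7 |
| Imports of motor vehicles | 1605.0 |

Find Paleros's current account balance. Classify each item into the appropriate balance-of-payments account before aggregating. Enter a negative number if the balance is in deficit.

Goods: -2004.6 + 3072.7 - 1605.0 - 2971.7 + 1733.0 = -1775.6
Services: 1036.9 - 852.0 + 760.2 + 478.4 = 1423.5
Primary income: -890.5 + 662.9 = -227.6
Secondary income: -116.5 + 366.9 + 394.7 = 645.1
Current account = (-1775.6) + 1423.5 + (-227.6) + 645.1 = 65.4
(Excluded from the current account — financial account: increase in resident deposits held at foreign banks 652.9, purchases of foreign government bonds by domestic residents 2394.7, domestic pension funds' purchases of foreign equities 898.9; capital account: debt forgiveness received from foreign official creditors 132.1.)

65.4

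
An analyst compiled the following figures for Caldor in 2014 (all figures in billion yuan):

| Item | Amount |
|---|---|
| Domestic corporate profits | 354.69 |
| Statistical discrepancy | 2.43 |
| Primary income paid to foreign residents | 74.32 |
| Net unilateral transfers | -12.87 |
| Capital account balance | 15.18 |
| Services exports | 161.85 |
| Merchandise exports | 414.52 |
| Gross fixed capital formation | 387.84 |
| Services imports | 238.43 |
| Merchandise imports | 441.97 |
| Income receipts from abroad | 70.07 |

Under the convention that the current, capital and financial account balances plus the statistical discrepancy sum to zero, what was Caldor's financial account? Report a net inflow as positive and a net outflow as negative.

103.54

Goods balance = 414.52 - 441.97 = -27.45
Services balance = 161.85 - 238.43 = -76.58
Trade balance (goods + services) = -27.45 + (-76.58) = -104.03
Net primary income = 70.07 - 74.32 = -4.25
Net secondary income = -12.87
Current account = -104.03 + (-4.25) + (-12.87) = -121.15
Financial account = -(-121.15 + 15.18 + 2.43) = 103.54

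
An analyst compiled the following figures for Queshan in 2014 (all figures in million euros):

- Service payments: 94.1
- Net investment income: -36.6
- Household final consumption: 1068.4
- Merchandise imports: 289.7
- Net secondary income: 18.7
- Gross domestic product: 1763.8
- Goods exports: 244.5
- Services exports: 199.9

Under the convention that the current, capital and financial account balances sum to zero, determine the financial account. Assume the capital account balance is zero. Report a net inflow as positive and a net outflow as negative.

-42.7

Goods balance = 244.5 - 289.7 = -45.2
Services balance = 199.9 - 94.1 = 105.8
Trade balance (goods + services) = -45.2 + 105.8 = 60.6
Net primary income = -36.6
Net secondary income = 18.7
Current account = 60.6 + (-36.6) + 18.7 = 42.7
Financial account = -(42.7) = -42.7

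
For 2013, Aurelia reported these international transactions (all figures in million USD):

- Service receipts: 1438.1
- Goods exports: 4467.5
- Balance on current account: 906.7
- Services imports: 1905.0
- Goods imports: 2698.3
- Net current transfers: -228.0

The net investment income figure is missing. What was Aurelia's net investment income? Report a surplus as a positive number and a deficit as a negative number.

-167.6

Current account = goods balance + services balance + net primary income + net secondary income
Sum of the known components = 1074.3
Net investment income = CA - (known components) = 906.7 - 1074.3 = -167.6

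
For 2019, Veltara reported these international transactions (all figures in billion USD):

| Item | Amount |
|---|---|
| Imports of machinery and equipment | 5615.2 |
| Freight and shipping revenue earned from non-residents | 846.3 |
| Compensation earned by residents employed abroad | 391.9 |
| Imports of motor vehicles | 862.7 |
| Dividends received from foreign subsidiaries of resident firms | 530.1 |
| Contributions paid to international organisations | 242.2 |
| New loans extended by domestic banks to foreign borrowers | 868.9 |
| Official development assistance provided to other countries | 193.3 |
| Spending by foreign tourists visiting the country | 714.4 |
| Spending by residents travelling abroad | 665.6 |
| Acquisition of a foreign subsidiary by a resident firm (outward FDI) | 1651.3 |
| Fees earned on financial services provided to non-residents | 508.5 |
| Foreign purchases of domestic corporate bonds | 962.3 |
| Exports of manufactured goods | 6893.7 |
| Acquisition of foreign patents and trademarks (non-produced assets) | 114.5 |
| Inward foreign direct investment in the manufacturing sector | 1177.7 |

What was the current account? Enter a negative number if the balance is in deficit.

Goods: 6893.7 - 5615.2 - 862.7 = 415.8
Services: 846.3 + 508.5 - 665.6 + 714.4 = 1403.6
Primary income: 391.9 + 530.1 = 922.0
Secondary income: -242.2 - 193.3 = -435.5
Current account = 415.8 + 1403.6 + 922.0 + (-435.5) = 2305.9
(Excluded from the current account — financial account: new loans extended by domestic banks to foreign borrowers 868.9, acquisition of a foreign subsidiary by a resident firm (outward FDI) 1651.3, foreign purchases of domestic corporate bonds 962.3, inward foreign direct investment in the manufacturing sector 1177.7; capital account: acquisition of foreign patents and trademarks (non-produced assets) 114.5.)

2305.9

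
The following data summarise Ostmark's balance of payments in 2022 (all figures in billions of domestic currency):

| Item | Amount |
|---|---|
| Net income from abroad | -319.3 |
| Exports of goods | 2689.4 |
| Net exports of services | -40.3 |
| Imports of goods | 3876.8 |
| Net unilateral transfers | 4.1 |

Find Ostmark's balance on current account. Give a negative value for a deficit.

-1542.9

Goods balance = 2689.4 - 3876.8 = -1187.4
Services balance = -40.3
Trade balance (goods + services) = -1187.4 + (-40.3) = -1227.7
Net primary income = -319.3
Net secondary income = 4.1
Current account = -1227.7 + (-319.3) + 4.1 = -1542.9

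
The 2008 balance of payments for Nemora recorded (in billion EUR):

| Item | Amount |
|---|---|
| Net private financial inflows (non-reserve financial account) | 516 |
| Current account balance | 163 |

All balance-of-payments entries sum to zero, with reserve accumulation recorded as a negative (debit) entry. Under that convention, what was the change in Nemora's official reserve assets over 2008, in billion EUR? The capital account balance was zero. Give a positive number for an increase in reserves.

679

Official reserve transactions balance = -(163 + 516) = -679
An accumulation of reserves is recorded as a debit (negative entry), so the change in the stock of reserves is the negative of that balance.
Change in official reserves = -(-679) = 679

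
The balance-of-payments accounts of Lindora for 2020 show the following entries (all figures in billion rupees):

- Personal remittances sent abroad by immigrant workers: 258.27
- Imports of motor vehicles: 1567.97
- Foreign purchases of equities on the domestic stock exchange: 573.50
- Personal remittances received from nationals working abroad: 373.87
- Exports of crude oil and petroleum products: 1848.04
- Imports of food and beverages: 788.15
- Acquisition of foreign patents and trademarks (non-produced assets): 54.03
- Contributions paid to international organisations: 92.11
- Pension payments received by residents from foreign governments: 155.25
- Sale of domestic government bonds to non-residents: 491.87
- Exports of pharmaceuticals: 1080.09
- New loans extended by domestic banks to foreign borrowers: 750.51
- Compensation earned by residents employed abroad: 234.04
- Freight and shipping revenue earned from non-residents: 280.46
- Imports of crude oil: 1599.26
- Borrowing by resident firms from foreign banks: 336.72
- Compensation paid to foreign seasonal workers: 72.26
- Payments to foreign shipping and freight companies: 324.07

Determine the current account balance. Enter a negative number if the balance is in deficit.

Goods: -1599.26 + 1080.09 - 788.15 - 1567.97 + 1848.04 = -1027.25
Services: -324.07 + 280.46 = -43.61
Primary income: -72.26 + 234.04 = 161.78
Secondary income: -92.11 + 373.87 + 155.25 - 258.27 = 178.74
Current account = (-1027.25) + (-43.61) + 161.78 + 178.74 = -730.34
(Excluded from the current account — financial account: foreign purchases of equities on the domestic stock exchange 573.50, sale of domestic government bonds to non-residents 491.87, new loans extended by domestic banks to foreign borrowers 750.51, borrowing by resident firms from foreign banks 336.72; capital account: acquisition of foreign patents and trademarks (non-produced assets) 54.03.)

-730.34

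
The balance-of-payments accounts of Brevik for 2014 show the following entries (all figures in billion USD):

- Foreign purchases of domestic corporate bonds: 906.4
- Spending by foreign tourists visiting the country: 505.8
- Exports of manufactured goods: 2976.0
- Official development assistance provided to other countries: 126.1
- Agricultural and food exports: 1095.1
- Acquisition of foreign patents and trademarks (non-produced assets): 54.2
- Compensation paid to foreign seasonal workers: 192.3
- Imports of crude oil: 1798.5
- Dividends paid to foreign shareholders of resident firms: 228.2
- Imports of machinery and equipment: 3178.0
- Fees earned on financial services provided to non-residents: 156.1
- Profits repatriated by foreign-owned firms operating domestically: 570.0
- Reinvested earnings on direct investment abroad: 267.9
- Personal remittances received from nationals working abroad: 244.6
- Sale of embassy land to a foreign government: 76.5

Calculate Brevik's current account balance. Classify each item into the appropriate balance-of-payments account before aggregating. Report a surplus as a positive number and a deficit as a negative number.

-847.6

Goods: -3178.0 + 1095.1 + 2976.0 - 1798.5 = -905.4
Services: 156.1 + 505.8 = 661.9
Primary income: -570.0 + 267.9 - 228.2 - 192.3 = -722.6
Secondary income: -126.1 + 244.6 = 118.5
Current account = (-905.4) + 661.9 + (-722.6) + 118.5 = -847.6
(Excluded from the current account — financial account: foreign purchases of domestic corporate bonds 906.4; capital account: acquisition of foreign patents and trademarks (non-produced assets) 54.2, sale of embassy land to a foreign government 76.5.)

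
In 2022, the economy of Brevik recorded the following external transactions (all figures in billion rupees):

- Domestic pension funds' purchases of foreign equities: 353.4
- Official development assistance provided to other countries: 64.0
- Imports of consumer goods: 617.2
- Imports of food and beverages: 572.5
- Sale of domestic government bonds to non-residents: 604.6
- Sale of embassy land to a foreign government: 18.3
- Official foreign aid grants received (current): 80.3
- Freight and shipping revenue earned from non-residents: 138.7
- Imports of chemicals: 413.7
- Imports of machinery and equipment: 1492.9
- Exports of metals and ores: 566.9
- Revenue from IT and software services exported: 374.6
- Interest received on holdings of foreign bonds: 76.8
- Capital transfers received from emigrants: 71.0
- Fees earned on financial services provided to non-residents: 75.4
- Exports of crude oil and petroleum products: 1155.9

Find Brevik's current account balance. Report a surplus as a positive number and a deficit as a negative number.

Goods: -1492.9 + 566.9 - 572.5 - 413.7 - 617.2 + 1155.9 = -1373.5
Services: 75.4 + 374.6 + 138.7 = 588.7
Primary income: 76.8
Secondary income: -64.0 + 80.3 = 16.3
Current account = (-1373.5) + 588.7 + 76.8 + 16.3 = -691.7
(Excluded from the current account — financial account: domestic pension funds' purchases of foreign equities 353.4, sale of domestic government bonds to non-residents 604.6; capital account: sale of embassy land to a foreign government 18.3, capital transfers received from emigrants 71.0.)

-691.7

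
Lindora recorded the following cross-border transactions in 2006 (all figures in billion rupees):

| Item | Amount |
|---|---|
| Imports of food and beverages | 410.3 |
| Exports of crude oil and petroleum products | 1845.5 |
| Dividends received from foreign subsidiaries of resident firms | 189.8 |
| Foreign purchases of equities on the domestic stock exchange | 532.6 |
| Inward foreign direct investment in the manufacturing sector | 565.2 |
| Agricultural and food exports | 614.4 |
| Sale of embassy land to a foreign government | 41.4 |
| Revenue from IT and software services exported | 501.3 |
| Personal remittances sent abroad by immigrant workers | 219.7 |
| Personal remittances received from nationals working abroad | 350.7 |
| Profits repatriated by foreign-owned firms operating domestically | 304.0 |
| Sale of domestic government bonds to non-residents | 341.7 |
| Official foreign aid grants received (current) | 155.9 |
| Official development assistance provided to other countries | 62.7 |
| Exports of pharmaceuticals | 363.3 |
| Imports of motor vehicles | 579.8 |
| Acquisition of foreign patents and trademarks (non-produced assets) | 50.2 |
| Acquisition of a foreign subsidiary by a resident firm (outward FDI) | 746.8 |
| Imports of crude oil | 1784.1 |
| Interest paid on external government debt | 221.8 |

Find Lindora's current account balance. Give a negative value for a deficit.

438.5

Goods: 614.4 - 579.8 - 410.3 + 1845.5 - 1784.1 + 363.3 = 49.0
Services: 501.3
Primary income: -304.0 + 189.8 - 221.8 = -336.0
Secondary income: -219.7 - 62.7 + 155.9 + 350.7 = 224.2
Current account = 49.0 + 501.3 + (-336.0) + 224.2 = 438.5
(Excluded from the current account — financial account: foreign purchases of equities on the domestic stock exchange 532.6, inward foreign direct investment in the manufacturing sector 565.2, sale of domestic government bonds to non-residents 341.7, acquisition of a foreign subsidiary by a resident firm (outward FDI) 746.8; capital account: sale of embassy land to a foreign government 41.4, acquisition of foreign patents and trademarks (non-produced assets) 50.2.)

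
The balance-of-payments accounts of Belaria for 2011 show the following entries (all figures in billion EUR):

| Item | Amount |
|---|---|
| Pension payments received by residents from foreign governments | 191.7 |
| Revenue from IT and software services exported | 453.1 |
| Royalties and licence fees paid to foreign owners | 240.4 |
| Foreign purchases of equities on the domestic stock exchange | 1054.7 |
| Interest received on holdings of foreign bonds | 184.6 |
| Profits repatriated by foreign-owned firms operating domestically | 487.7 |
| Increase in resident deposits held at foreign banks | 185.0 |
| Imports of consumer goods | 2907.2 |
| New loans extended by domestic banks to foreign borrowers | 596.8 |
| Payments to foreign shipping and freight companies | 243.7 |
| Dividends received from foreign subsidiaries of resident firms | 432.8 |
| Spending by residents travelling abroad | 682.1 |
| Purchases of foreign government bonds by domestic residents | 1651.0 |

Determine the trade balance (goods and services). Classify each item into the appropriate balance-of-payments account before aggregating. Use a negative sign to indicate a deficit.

-3620.3

Goods: -2907.2
Services: -240.4 + 453.1 - 682.1 - 243.7 = -713.1
Trade balance = -2907.2 + (-713.1) = -3620.3
(Excluded from the trade balance — secondary income: pension payments received by residents from foreign governments 191.7; financial account: foreign purchases of equities on the domestic stock exchange 1054.7, increase in resident deposits held at foreign banks 185.0, new loans extended by domestic banks to foreign borrowers 596.8, purchases of foreign government bonds by domestic residents 1651.0; primary income: interest received on holdings of foreign bonds 184.6, profits repatriated by foreign-owned firms operating domestically 487.7, dividends received from foreign subsidiaries of resident firms 432.8.)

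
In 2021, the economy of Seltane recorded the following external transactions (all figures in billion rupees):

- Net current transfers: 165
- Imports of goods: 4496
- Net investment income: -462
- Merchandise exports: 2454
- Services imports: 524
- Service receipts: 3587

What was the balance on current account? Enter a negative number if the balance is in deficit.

Goods balance = 2454 - 4496 = -2042
Services balance = 3587 - 524 = 3063
Trade balance (goods + services) = -2042 + 3063 = 1021
Net primary income = -462
Net secondary income = 165
Current account = 1021 + (-462) + 165 = 724

724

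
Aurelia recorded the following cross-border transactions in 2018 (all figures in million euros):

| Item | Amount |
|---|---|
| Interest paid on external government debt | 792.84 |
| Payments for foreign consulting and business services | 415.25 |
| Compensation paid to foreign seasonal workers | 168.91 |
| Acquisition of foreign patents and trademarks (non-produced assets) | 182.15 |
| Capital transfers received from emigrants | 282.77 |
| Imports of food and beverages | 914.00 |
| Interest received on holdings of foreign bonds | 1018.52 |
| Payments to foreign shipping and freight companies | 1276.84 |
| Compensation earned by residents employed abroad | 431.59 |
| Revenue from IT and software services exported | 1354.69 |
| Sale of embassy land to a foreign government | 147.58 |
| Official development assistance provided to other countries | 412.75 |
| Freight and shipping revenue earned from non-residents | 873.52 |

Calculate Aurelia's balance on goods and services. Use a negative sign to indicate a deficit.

Goods: -914.00
Services: -1276.84 - 415.25 + 873.52 + 1354.69 = 536.12
Trade balance = -914.00 + 536.12 = -377.88
(Excluded from the trade balance — primary income: interest paid on external government debt 792.84, compensation paid to foreign seasonal workers 168.91, interest received on holdings of foreign bonds 1018.52, compensation earned by residents employed abroad 431.59; capital account: acquisition of foreign patents and trademarks (non-produced assets) 182.15, capital transfers received from emigrants 282.77, sale of embassy land to a foreign government 147.58; secondary income: official development assistance provided to other countries 412.75.)

-377.88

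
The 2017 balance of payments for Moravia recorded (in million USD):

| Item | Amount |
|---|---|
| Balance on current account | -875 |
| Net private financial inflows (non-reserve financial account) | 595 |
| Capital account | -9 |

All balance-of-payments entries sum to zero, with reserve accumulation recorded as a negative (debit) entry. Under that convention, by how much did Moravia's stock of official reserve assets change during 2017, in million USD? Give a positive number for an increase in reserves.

-289

Official reserve transactions balance = -((-875) + (-9) + 595) = 289
An accumulation of reserves is recorded as a debit (negative entry), so the change in the stock of reserves is the negative of that balance.
Change in official reserves = -(289) = -289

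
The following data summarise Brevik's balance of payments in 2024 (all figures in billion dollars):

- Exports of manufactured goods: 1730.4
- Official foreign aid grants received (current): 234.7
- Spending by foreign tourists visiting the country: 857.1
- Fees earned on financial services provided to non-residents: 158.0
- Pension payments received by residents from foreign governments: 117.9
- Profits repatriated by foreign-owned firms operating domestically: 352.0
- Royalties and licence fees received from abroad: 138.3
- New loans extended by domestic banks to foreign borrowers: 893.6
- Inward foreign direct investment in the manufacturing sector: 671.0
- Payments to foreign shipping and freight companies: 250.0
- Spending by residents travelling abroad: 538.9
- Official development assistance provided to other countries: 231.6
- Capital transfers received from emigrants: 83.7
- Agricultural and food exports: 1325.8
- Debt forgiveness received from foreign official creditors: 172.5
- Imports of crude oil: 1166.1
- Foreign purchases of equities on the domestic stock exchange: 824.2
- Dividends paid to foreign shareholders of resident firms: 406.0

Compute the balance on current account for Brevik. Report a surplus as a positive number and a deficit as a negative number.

Goods: 1325.8 + 1730.4 - 1166.1 = 1890.1
Services: 857.1 + 158.0 - 250.0 - 538.9 + 138.3 = 364.5
Primary income: -352.0 - 406.0 = -758.0
Secondary income: 117.9 + 234.7 - 231.6 = 121.0
Current account = 1890.1 + 364.5 + (-758.0) + 121.0 = 1617.6
(Excluded from the current account — financial account: new loans extended by domestic banks to foreign borrowers 893.6, inward foreign direct investment in the manufacturing sector 671.0, foreign purchases of equities on the domestic stock exchange 824.2; capital account: capital transfers received from emigrants 83.7, debt forgiveness received from foreign official creditors 172.5.)

1617.6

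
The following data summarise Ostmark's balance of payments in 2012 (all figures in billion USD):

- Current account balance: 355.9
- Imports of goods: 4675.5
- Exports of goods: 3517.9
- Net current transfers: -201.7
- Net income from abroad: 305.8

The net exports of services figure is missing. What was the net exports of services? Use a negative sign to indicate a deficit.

Current account = goods balance + services balance + net primary income + net secondary income
Sum of the known components = -1053.5
Net exports of services = CA - (known components) = 355.9 - (-1053.5) = 1409.4

1409.4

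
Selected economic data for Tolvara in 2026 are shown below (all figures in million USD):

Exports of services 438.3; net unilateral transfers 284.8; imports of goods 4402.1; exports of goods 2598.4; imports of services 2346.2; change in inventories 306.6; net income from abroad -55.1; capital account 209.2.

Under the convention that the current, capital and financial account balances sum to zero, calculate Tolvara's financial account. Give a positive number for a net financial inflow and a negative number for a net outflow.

Goods balance = 2598.4 - 4402.1 = -1803.7
Services balance = 438.3 - 2346.2 = -1907.9
Trade balance (goods + services) = -1803.7 + (-1907.9) = -3711.6
Net primary income = -55.1
Net secondary income = 284.8
Current account = -3711.6 + (-55.1) + 284.8 = -3481.9
Financial account = -(-3481.9 + 209.2) = 3272.7

3272.7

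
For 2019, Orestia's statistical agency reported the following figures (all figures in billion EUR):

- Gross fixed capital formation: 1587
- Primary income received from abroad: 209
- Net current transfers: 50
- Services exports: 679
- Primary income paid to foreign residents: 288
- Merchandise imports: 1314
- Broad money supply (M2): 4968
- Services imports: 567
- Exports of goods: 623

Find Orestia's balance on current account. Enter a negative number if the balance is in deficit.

Goods balance = 623 - 1314 = -691
Services balance = 679 - 567 = 112
Trade balance (goods + services) = -691 + 112 = -579
Net primary income = 209 - 288 = -79
Net secondary income = 50
Current account = -579 + (-79) + 50 = -608

-608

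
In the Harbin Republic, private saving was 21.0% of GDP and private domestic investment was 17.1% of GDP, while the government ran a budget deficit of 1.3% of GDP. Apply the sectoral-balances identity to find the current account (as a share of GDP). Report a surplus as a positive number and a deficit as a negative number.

By the sectoral-balances identity, CA = (S_private - I) + (T - G).
Private balance = 21.0 - 17.1 = 3.9
Government balance (T - G) = -1.3
CA = 3.9 + (-1.3) = 2.6

2.6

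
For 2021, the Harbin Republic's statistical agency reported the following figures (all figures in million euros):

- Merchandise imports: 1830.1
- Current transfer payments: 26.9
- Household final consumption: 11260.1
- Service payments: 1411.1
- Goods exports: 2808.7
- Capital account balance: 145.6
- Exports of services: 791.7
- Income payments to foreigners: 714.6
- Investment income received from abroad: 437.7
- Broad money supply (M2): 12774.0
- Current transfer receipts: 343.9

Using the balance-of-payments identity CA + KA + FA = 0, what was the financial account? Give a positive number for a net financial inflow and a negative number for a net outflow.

Goods balance = 2808.7 - 1830.1 = 978.6
Services balance = 791.7 - 1411.1 = -619.4
Trade balance (goods + services) = 978.6 + (-619.4) = 359.2
Net primary income = 437.7 - 714.6 = -276.9
Net secondary income = 343.9 - 26.9 = 317.0
Current account = 359.2 + (-276.9) + 317.0 = 399.3
Financial account = -(399.3 + 145.6) = -544.9

-544.9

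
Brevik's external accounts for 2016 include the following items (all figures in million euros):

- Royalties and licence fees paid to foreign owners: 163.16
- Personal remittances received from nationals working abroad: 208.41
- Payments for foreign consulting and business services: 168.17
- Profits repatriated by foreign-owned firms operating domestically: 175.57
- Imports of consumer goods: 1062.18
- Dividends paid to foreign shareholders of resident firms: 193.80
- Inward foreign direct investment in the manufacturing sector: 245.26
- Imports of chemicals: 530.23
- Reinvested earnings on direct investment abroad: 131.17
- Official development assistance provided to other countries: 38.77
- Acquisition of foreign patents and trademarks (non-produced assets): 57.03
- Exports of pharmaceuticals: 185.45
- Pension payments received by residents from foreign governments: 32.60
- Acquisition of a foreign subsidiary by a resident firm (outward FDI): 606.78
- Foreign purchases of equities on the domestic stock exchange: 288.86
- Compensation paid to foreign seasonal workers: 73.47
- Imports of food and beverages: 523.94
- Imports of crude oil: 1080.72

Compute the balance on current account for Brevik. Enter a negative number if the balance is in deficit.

Goods: 185.45 - 1062.18 - 523.94 - 1080.72 - 530.23 = -3011.62
Services: -168.17 - 163.16 = -331.33
Primary income: 131.17 - 175.57 - 193.80 - 73.47 = -311.67
Secondary income: 32.60 - 38.77 + 208.41 = 202.24
Current account = (-3011.62) + (-331.33) + (-311.67) + 202.24 = -3452.38
(Excluded from the current account — financial account: inward foreign direct investment in the manufacturing sector 245.26, acquisition of a foreign subsidiary by a resident firm (outward FDI) 606.78, foreign purchases of equities on the domestic stock exchange 288.86; capital account: acquisition of foreign patents and trademarks (non-produced assets) 57.03.)

-3452.38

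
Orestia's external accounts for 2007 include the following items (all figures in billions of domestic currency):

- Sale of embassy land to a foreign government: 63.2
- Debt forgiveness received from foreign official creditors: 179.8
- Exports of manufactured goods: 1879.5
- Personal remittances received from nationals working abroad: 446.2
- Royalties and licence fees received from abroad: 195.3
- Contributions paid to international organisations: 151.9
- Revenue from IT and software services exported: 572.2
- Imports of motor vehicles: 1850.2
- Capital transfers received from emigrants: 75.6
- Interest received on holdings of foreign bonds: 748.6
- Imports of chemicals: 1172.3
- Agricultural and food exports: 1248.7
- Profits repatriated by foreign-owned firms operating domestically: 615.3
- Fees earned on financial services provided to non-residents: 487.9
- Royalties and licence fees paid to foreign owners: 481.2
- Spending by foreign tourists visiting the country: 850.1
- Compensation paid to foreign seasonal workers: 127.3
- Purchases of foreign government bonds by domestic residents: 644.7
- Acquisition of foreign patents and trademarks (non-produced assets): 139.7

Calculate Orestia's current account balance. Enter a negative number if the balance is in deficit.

Goods: -1172.3 - 1850.2 + 1879.5 + 1248.7 = 105.7
Services: 487.9 + 195.3 + 850.1 - 481.2 + 572.2 = 1624.3
Primary income: -127.3 + 748.6 - 615.3 = 6.0
Secondary income: 446.2 - 151.9 = 294.3
Current account = 105.7 + 1624.3 + 6.0 + 294.3 = 2030.3
(Excluded from the current account — capital account: sale of embassy land to a foreign government 63.2, debt forgiveness received from foreign official creditors 179.8, capital transfers received from emigrants 75.6, acquisition of foreign patents and trademarks (non-produced assets) 139.7; financial account: purchases of foreign government bonds by domestic residents 644.7.)

2030.3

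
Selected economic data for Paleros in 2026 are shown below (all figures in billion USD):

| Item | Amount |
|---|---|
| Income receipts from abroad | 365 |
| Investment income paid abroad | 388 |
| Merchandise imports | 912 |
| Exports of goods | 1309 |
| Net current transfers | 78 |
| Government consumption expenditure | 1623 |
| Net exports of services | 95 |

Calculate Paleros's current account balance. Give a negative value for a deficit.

Goods balance = 1309 - 912 = 397
Services balance = 95
Trade balance (goods + services) = 397 + 95 = 492
Net primary income = 365 - 388 = -23
Net secondary income = 78
Current account = 492 + (-23) + 78 = 547

547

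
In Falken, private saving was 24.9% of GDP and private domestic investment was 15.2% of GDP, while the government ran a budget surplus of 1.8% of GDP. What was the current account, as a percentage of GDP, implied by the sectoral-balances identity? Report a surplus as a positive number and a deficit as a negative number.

By the sectoral-balances identity, CA = (S_private - I) + (T - G).
Private balance = 24.9 - 15.2 = 9.7
Government balance (T - G) = 1.8
CA = 9.7 + 1.8 = 11.5

11.5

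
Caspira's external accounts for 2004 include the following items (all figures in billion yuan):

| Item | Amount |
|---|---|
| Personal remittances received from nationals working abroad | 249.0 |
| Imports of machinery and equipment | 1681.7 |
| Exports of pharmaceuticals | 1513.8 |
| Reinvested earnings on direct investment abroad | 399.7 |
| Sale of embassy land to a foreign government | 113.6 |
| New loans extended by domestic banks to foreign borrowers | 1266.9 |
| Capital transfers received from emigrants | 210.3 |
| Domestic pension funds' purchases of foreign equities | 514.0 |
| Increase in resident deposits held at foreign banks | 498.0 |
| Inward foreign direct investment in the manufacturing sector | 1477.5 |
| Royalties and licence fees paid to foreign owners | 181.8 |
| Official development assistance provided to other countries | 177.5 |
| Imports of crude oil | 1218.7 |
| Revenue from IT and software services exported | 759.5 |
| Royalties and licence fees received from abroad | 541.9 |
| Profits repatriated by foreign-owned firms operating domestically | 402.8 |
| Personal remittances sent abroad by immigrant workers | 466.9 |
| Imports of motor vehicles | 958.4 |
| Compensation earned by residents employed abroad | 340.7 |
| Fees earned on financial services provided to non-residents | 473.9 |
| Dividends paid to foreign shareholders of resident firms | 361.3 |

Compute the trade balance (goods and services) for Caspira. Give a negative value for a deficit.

-751.5

Goods: -958.4 - 1218.7 + 1513.8 - 1681.7 = -2345.0
Services: 759.5 + 541.9 - 181.8 + 473.9 = 1593.5
Trade balance = -2345.0 + 1593.5 = -751.5
(Excluded from the trade balance — secondary income: personal remittances received from nationals working abroad 249.0, official development assistance provided to other countries 177.5, personal remittances sent abroad by immigrant workers 466.9; primary income: reinvested earnings on direct investment abroad 399.7, profits repatriated by foreign-owned firms operating domestically 402.8, compensation earned by residents employed abroad 340.7, dividends paid to foreign shareholders of resident firms 361.3; capital account: sale of embassy land to a foreign government 113.6, capital transfers received from emigrants 210.3; financial account: new loans extended by domestic banks to foreign borrowers 1266.9, domestic pension funds' purchases of foreign equities 514.0, increase in resident deposits held at foreign banks 498.0, inward foreign direct investment in the manufacturing sector 1477.5.)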